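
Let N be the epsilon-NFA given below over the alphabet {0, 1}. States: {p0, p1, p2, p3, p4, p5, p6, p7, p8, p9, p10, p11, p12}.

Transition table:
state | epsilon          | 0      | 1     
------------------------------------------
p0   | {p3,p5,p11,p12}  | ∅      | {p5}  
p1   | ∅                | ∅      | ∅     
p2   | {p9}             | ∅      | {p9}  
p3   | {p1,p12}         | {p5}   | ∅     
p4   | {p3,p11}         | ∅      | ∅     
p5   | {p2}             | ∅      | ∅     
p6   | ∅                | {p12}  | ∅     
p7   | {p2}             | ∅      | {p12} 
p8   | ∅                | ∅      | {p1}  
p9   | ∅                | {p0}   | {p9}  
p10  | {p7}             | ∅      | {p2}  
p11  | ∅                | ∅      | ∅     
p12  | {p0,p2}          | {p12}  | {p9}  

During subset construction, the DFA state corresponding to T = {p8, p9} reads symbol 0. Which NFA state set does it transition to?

{p0, p1, p2, p3, p5, p9, p11, p12}

p9 on 0 → {p0}.
No 0-transition from p8.
Union after reading 0: {p0}.
Now take the epsilon-closure:
From p0 via epsilon: add p3, p5, p11, p12.
From p3 via epsilon: add p1.
From p5 via epsilon: add p2.
From p2 via epsilon: add p9.
No new states can be added; the closed set is {p0, p1, p2, p3, p5, p9, p11, p12}.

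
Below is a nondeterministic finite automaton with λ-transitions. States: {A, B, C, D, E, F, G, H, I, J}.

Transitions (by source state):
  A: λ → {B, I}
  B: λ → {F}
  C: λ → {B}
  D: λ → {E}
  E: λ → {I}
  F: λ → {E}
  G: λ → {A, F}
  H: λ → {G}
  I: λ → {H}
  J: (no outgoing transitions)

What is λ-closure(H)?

Start with {H}.
From H via λ: add G.
From G via λ: add A, F.
From A via λ: add B, I.
From F via λ: add E.
No new states can be added; the closed set is {A, B, E, F, G, H, I}.

{A, B, E, F, G, H, I}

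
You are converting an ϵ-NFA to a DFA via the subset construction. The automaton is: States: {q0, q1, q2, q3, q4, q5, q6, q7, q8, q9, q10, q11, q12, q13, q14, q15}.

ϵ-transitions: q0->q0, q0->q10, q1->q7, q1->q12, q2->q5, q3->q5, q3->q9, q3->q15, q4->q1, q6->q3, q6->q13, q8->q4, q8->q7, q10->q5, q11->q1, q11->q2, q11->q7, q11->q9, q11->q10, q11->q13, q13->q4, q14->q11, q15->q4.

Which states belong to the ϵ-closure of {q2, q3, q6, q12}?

{q1, q2, q3, q4, q5, q6, q7, q9, q12, q13, q15}

Start with {q2, q3, q6, q12}.
From q2 via ϵ: add q5.
From q3 via ϵ: add q9, q15.
From q6 via ϵ: add q13.
From q13 via ϵ: add q4.
From q4 via ϵ: add q1.
From q1 via ϵ: add q7.
No new states can be added; the closed set is {q1, q2, q3, q4, q5, q6, q7, q9, q12, q13, q15}.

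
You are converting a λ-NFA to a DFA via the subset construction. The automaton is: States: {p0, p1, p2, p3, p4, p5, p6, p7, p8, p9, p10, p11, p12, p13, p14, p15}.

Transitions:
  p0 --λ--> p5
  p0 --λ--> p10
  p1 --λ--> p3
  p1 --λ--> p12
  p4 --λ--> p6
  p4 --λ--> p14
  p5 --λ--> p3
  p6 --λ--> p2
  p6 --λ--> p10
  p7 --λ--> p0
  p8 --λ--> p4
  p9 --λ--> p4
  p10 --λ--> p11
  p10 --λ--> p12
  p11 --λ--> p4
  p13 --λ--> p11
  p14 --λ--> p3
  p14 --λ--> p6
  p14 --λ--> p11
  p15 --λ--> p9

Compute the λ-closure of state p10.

Start with {p10}.
From p10 via λ: add p11, p12.
From p11 via λ: add p4.
From p4 via λ: add p6, p14.
From p6 via λ: add p2.
From p14 via λ: add p3.
No new states can be added; the closed set is {p2, p3, p4, p6, p10, p11, p12, p14}.

{p2, p3, p4, p6, p10, p11, p12, p14}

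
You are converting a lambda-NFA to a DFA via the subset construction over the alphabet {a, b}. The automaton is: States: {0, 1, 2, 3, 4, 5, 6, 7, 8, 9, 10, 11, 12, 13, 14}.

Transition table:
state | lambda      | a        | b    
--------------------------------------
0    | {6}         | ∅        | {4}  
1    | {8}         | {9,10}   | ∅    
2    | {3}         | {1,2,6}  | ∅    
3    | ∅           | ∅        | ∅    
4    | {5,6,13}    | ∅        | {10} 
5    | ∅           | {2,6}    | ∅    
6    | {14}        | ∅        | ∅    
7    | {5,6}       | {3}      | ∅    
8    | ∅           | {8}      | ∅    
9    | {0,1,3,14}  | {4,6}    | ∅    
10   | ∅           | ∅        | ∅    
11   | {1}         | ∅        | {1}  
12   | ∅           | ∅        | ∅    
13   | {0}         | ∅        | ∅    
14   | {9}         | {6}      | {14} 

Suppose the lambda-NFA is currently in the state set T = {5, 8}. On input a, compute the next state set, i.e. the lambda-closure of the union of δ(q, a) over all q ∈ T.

5 on a → {2, 6}.
8 on a → {8}.
Union after reading a: {2, 6, 8}.
Now take the lambda-closure:
From 2 via lambda: add 3.
From 6 via lambda: add 14.
From 14 via lambda: add 9.
From 9 via lambda: add 0, 1.
No new states can be added; the closed set is {0, 1, 2, 3, 6, 8, 9, 14}.

{0, 1, 2, 3, 6, 8, 9, 14}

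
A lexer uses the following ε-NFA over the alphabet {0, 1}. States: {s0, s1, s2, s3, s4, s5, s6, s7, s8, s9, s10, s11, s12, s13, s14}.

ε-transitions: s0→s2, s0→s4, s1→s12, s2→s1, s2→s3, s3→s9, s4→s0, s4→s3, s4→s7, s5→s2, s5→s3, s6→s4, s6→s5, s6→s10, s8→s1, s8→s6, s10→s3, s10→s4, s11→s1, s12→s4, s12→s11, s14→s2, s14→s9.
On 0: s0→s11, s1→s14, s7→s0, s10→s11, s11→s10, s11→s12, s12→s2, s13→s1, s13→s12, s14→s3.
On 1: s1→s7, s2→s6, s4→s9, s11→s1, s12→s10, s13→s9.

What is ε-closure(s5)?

{s0, s1, s2, s3, s4, s5, s7, s9, s11, s12}

Start with {s5}.
From s5 via ε: add s2, s3.
From s2 via ε: add s1.
From s3 via ε: add s9.
From s1 via ε: add s12.
From s12 via ε: add s4, s11.
From s4 via ε: add s0, s7.
No new states can be added; the closed set is {s0, s1, s2, s3, s4, s5, s7, s9, s11, s12}.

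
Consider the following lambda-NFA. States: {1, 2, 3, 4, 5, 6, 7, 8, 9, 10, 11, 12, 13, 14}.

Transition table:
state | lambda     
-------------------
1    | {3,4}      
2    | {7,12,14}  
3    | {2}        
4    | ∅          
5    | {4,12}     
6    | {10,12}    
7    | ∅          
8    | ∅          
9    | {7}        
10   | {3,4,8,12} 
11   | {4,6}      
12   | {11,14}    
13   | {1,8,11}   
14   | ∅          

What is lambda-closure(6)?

{2, 3, 4, 6, 7, 8, 10, 11, 12, 14}

Start with {6}.
From 6 via lambda: add 10, 12.
From 10 via lambda: add 3, 4, 8.
From 12 via lambda: add 11, 14.
From 3 via lambda: add 2.
From 2 via lambda: add 7.
No new states can be added; the closed set is {2, 3, 4, 6, 7, 8, 10, 11, 12, 14}.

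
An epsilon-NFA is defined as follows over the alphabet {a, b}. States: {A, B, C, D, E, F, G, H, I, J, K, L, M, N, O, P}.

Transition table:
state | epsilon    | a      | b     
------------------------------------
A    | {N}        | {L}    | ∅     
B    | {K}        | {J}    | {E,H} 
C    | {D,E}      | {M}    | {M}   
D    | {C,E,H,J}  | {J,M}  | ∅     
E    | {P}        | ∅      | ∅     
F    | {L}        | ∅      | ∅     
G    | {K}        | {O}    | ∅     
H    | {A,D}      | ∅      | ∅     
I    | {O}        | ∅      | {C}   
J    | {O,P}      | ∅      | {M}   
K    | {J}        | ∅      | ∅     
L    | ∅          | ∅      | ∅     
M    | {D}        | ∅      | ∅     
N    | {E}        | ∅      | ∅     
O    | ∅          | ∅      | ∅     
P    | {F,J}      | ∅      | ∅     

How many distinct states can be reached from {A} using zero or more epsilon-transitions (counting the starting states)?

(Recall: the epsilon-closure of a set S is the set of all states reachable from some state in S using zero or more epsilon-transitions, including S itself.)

8

Start with {A}.
From A via epsilon: add N.
From N via epsilon: add E.
From E via epsilon: add P.
From P via epsilon: add F, J.
From F via epsilon: add L.
From J via epsilon: add O.
epsilon-closure = {A, E, F, J, L, N, O, P}, which has 8 states.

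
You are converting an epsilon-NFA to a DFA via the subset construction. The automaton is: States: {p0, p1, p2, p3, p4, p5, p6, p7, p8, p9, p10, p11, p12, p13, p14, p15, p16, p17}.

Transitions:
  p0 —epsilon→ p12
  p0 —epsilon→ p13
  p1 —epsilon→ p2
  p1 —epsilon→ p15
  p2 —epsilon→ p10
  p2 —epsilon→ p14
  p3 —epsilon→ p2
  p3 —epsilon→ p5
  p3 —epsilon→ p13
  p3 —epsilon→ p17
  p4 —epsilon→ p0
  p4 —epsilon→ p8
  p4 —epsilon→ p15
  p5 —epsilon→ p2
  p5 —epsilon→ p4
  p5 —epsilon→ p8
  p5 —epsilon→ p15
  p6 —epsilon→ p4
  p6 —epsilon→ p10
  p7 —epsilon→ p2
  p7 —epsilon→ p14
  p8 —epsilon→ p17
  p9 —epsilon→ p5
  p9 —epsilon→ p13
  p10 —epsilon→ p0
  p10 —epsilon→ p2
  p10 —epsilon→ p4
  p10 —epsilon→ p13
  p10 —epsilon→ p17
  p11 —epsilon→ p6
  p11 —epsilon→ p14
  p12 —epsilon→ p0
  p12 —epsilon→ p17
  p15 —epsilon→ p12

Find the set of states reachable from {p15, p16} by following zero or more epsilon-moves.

Start with {p15, p16}.
From p15 via epsilon: add p12.
From p12 via epsilon: add p0, p17.
From p0 via epsilon: add p13.
No new states can be added; the closed set is {p0, p12, p13, p15, p16, p17}.

{p0, p12, p13, p15, p16, p17}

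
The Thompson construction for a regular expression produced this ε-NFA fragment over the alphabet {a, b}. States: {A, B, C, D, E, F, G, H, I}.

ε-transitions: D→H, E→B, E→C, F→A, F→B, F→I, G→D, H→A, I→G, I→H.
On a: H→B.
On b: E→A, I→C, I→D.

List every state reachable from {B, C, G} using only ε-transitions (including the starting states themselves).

{A, B, C, D, G, H}

Start with {B, C, G}.
From G via ε: add D.
From D via ε: add H.
From H via ε: add A.
No new states can be added; the closed set is {A, B, C, D, G, H}.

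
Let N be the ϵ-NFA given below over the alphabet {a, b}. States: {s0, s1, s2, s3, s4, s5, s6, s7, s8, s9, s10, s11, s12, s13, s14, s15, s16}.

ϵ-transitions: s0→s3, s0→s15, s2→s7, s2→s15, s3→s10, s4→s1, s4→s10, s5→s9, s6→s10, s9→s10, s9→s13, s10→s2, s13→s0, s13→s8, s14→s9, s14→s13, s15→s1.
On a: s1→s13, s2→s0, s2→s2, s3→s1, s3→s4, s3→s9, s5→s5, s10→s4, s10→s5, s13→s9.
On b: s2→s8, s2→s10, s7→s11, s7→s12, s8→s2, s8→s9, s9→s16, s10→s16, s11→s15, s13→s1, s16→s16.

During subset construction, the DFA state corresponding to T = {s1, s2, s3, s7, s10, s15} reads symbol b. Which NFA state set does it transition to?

s2 on b → {s8, s10}.
s7 on b → {s11, s12}.
s10 on b → {s16}.
No b-transition from s1, s3, s15.
Union after reading b: {s8, s10, s11, s12, s16}.
Now take the ϵ-closure:
From s10 via ϵ: add s2.
From s2 via ϵ: add s7, s15.
From s15 via ϵ: add s1.
No new states can be added; the closed set is {s1, s2, s7, s8, s10, s11, s12, s15, s16}.

{s1, s2, s7, s8, s10, s11, s12, s15, s16}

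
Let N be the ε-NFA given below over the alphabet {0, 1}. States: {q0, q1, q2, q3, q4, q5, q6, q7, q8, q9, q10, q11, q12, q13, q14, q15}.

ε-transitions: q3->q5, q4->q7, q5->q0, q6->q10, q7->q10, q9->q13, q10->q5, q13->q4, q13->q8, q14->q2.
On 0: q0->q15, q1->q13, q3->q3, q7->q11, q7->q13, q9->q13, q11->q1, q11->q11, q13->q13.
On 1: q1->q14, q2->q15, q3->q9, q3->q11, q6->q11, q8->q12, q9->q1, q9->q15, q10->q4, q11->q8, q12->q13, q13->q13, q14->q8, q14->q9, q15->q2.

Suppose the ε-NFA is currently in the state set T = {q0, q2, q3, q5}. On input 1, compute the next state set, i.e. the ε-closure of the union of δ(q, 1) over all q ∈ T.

{q0, q4, q5, q7, q8, q9, q10, q11, q13, q15}

q2 on 1 → {q15}.
q3 on 1 → {q9, q11}.
No 1-transition from q0, q5.
Union after reading 1: {q9, q11, q15}.
Now take the ε-closure:
From q9 via ε: add q13.
From q13 via ε: add q4, q8.
From q4 via ε: add q7.
From q7 via ε: add q10.
From q10 via ε: add q5.
From q5 via ε: add q0.
No new states can be added; the closed set is {q0, q4, q5, q7, q8, q9, q10, q11, q13, q15}.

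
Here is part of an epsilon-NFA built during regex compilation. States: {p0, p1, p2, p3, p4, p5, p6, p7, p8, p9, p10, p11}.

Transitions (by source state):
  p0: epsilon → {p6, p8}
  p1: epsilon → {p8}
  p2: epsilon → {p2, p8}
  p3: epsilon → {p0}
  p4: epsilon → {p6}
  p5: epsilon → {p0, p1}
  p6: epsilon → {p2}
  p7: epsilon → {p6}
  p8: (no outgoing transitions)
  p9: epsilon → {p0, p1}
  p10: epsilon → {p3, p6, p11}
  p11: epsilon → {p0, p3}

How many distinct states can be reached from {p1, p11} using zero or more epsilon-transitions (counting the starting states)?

7

Start with {p1, p11}.
From p1 via epsilon: add p8.
From p11 via epsilon: add p0, p3.
From p0 via epsilon: add p6.
From p6 via epsilon: add p2.
epsilon-closure = {p0, p1, p2, p3, p6, p8, p11}, which has 7 states.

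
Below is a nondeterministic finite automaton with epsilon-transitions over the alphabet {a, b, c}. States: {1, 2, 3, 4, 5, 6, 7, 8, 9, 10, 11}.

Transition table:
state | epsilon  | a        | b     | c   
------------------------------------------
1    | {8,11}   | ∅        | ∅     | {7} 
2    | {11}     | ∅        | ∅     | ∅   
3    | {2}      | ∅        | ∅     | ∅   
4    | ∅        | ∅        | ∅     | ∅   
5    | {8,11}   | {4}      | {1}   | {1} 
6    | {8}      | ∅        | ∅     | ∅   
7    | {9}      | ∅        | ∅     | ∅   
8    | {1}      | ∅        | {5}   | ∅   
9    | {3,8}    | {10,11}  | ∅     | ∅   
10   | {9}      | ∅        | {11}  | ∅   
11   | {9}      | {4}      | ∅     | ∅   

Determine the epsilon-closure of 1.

Start with {1}.
From 1 via epsilon: add 8, 11.
From 11 via epsilon: add 9.
From 9 via epsilon: add 3.
From 3 via epsilon: add 2.
No new states can be added; the closed set is {1, 2, 3, 8, 9, 11}.

{1, 2, 3, 8, 9, 11}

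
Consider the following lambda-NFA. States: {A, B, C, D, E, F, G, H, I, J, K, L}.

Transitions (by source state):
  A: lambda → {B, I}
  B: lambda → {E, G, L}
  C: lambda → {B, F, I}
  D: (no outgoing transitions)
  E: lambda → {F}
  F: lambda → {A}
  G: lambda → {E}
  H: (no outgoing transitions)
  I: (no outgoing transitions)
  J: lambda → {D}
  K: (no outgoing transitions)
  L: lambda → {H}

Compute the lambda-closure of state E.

Start with {E}.
From E via lambda: add F.
From F via lambda: add A.
From A via lambda: add B, I.
From B via lambda: add G, L.
From L via lambda: add H.
No new states can be added; the closed set is {A, B, E, F, G, H, I, L}.

{A, B, E, F, G, H, I, L}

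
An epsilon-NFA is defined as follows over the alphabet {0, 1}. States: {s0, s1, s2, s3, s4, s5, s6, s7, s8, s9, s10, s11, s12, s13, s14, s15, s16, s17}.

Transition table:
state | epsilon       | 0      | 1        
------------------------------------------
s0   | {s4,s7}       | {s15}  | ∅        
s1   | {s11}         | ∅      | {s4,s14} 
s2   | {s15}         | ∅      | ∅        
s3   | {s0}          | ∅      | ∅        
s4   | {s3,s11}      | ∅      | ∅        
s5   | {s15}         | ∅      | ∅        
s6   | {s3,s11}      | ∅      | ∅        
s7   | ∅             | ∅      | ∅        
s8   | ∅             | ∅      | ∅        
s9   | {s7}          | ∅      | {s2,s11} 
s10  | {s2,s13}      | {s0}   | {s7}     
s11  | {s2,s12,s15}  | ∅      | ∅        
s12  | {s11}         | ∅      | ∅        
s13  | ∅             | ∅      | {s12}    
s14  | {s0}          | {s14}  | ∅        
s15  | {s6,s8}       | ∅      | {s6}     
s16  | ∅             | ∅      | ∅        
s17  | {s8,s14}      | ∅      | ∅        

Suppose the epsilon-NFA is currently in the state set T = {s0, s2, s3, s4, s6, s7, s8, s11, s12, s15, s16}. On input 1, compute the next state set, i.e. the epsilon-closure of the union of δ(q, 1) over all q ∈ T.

{s0, s2, s3, s4, s6, s7, s8, s11, s12, s15}

s15 on 1 → {s6}.
No 1-transition from s0, s2, s3, s4, s6, s7, s8, s11, s12, s16.
Union after reading 1: {s6}.
Now take the epsilon-closure:
From s6 via epsilon: add s3, s11.
From s3 via epsilon: add s0.
From s11 via epsilon: add s2, s12, s15.
From s0 via epsilon: add s4, s7.
From s15 via epsilon: add s8.
No new states can be added; the closed set is {s0, s2, s3, s4, s6, s7, s8, s11, s12, s15}.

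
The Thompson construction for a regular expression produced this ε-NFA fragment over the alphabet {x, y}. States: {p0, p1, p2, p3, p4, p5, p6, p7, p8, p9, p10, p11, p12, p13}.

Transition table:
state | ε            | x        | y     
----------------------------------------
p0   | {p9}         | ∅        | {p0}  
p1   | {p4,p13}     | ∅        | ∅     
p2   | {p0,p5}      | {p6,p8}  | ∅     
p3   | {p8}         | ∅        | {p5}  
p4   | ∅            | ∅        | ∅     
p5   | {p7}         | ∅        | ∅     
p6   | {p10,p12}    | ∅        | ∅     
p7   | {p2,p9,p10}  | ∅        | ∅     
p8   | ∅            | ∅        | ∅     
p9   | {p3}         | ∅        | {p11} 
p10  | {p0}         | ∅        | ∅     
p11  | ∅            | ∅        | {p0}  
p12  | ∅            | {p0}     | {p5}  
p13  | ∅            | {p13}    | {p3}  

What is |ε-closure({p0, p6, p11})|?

Start with {p0, p6, p11}.
From p0 via ε: add p9.
From p6 via ε: add p10, p12.
From p9 via ε: add p3.
From p3 via ε: add p8.
ε-closure = {p0, p3, p6, p8, p9, p10, p11, p12}, which has 8 states.

8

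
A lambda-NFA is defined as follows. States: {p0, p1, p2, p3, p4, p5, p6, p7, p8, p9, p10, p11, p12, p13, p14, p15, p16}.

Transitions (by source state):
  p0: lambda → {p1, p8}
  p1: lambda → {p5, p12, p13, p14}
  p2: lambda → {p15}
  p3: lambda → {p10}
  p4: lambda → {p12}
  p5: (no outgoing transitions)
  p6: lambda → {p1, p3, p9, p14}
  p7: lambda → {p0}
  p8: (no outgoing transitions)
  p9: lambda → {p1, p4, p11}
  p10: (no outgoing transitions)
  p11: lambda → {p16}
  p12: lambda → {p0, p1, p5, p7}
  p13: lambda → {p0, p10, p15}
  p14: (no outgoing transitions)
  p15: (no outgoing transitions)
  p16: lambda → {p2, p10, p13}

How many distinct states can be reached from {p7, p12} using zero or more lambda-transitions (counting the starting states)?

10

Start with {p7, p12}.
From p7 via lambda: add p0.
From p12 via lambda: add p1, p5.
From p0 via lambda: add p8.
From p1 via lambda: add p13, p14.
From p13 via lambda: add p10, p15.
lambda-closure = {p0, p1, p5, p7, p8, p10, p12, p13, p14, p15}, which has 10 states.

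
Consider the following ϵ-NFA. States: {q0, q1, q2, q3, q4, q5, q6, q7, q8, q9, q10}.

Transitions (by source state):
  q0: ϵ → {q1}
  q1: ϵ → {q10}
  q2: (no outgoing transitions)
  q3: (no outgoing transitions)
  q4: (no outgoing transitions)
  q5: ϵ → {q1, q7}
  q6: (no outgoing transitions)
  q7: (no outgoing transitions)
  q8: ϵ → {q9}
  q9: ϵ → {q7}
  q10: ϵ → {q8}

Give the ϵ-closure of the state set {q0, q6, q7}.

{q0, q1, q6, q7, q8, q9, q10}

Start with {q0, q6, q7}.
From q0 via ϵ: add q1.
From q1 via ϵ: add q10.
From q10 via ϵ: add q8.
From q8 via ϵ: add q9.
No new states can be added; the closed set is {q0, q1, q6, q7, q8, q9, q10}.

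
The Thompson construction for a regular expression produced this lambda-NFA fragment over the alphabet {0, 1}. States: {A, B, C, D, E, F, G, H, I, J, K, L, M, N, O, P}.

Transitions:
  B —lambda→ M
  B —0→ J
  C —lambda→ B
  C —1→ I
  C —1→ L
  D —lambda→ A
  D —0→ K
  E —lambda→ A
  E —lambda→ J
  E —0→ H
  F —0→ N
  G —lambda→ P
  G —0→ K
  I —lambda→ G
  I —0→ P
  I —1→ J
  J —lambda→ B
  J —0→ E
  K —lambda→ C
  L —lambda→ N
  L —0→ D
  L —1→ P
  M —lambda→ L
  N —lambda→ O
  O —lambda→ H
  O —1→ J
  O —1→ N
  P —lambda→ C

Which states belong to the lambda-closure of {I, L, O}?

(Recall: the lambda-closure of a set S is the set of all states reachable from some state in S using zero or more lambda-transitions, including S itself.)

{B, C, G, H, I, L, M, N, O, P}

Start with {I, L, O}.
From I via lambda: add G.
From L via lambda: add N.
From O via lambda: add H.
From G via lambda: add P.
From P via lambda: add C.
From C via lambda: add B.
From B via lambda: add M.
No new states can be added; the closed set is {B, C, G, H, I, L, M, N, O, P}.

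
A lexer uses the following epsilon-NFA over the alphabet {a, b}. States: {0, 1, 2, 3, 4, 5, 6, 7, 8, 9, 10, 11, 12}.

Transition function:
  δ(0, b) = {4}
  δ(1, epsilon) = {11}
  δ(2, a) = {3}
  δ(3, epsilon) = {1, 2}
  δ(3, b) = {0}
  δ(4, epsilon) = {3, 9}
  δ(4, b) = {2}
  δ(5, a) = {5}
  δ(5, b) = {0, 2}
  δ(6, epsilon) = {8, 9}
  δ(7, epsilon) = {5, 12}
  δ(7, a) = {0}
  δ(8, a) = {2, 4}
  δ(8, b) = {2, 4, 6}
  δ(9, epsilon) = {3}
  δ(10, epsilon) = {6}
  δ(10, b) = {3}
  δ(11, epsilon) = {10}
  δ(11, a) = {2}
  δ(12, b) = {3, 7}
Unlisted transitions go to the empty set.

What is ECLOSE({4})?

Start with {4}.
From 4 via epsilon: add 3, 9.
From 3 via epsilon: add 1, 2.
From 1 via epsilon: add 11.
From 11 via epsilon: add 10.
From 10 via epsilon: add 6.
From 6 via epsilon: add 8.
No new states can be added; the closed set is {1, 2, 3, 4, 6, 8, 9, 10, 11}.

{1, 2, 3, 4, 6, 8, 9, 10, 11}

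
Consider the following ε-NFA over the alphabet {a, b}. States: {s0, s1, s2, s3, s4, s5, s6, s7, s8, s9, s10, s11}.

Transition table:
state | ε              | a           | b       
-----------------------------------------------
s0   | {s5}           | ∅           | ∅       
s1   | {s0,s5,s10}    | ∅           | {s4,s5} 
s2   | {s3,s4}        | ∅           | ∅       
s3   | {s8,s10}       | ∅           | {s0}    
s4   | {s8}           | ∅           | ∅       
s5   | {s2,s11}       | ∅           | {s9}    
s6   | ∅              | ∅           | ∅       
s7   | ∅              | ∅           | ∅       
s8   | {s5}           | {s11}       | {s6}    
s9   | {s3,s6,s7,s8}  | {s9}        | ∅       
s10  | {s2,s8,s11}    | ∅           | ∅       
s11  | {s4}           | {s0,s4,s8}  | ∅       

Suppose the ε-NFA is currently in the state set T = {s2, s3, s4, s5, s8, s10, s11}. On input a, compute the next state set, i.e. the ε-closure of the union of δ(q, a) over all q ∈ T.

s8 on a → {s11}.
s11 on a → {s0, s4, s8}.
No a-transition from s2, s3, s4, s5, s10.
Union after reading a: {s0, s4, s8, s11}.
Now take the ε-closure:
From s0 via ε: add s5.
From s5 via ε: add s2.
From s2 via ε: add s3.
From s3 via ε: add s10.
No new states can be added; the closed set is {s0, s2, s3, s4, s5, s8, s10, s11}.

{s0, s2, s3, s4, s5, s8, s10, s11}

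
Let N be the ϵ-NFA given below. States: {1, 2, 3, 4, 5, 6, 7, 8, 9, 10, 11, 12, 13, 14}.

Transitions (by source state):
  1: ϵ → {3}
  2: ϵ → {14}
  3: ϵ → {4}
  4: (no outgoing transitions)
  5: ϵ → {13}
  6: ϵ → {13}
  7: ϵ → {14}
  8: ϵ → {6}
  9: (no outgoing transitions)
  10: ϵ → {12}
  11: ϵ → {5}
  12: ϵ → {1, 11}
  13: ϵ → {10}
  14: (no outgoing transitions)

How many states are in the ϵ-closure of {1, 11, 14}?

Start with {1, 11, 14}.
From 1 via ϵ: add 3.
From 11 via ϵ: add 5.
From 3 via ϵ: add 4.
From 5 via ϵ: add 13.
From 13 via ϵ: add 10.
From 10 via ϵ: add 12.
ϵ-closure = {1, 3, 4, 5, 10, 11, 12, 13, 14}, which has 9 states.

9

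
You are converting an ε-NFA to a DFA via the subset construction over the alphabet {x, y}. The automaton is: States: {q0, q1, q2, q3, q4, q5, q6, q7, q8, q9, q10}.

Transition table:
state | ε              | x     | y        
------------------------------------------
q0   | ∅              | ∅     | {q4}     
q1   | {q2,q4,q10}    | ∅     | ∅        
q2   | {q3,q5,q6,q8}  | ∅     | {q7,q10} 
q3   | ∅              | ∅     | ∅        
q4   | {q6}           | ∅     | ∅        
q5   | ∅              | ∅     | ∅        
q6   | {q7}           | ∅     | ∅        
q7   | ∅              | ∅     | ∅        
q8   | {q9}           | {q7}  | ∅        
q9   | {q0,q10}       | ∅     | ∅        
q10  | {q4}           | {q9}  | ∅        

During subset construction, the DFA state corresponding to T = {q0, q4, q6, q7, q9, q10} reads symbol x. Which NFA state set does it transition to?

q10 on x → {q9}.
No x-transition from q0, q4, q6, q7, q9.
Union after reading x: {q9}.
Now take the ε-closure:
From q9 via ε: add q0, q10.
From q10 via ε: add q4.
From q4 via ε: add q6.
From q6 via ε: add q7.
No new states can be added; the closed set is {q0, q4, q6, q7, q9, q10}.

{q0, q4, q6, q7, q9, q10}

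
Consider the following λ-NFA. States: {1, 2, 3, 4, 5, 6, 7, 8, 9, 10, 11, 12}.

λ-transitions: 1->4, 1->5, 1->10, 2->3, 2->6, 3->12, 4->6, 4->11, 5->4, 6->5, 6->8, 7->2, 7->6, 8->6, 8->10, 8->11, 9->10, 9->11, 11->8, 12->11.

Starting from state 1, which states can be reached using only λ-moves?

{1, 4, 5, 6, 8, 10, 11}

Start with {1}.
From 1 via λ: add 4, 5, 10.
From 4 via λ: add 6, 11.
From 6 via λ: add 8.
No new states can be added; the closed set is {1, 4, 5, 6, 8, 10, 11}.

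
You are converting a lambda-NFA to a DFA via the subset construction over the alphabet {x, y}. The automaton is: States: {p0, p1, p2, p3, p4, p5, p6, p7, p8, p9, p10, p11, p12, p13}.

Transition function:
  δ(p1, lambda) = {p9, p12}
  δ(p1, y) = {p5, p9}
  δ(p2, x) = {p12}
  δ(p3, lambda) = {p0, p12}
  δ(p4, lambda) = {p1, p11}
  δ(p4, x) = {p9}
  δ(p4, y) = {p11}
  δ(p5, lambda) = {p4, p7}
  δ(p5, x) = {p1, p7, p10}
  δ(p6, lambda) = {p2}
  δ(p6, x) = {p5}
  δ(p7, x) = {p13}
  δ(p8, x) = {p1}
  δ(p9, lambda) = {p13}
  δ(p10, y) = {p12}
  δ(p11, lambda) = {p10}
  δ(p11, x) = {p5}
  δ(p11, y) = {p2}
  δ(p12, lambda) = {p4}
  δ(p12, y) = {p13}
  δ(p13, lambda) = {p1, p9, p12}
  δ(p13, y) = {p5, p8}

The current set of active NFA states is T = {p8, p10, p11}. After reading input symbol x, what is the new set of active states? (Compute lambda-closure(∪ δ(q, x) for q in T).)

{p1, p4, p5, p7, p9, p10, p11, p12, p13}

p8 on x → {p1}.
p11 on x → {p5}.
No x-transition from p10.
Union after reading x: {p1, p5}.
Now take the lambda-closure:
From p1 via lambda: add p9, p12.
From p5 via lambda: add p4, p7.
From p4 via lambda: add p11.
From p9 via lambda: add p13.
From p11 via lambda: add p10.
No new states can be added; the closed set is {p1, p4, p5, p7, p9, p10, p11, p12, p13}.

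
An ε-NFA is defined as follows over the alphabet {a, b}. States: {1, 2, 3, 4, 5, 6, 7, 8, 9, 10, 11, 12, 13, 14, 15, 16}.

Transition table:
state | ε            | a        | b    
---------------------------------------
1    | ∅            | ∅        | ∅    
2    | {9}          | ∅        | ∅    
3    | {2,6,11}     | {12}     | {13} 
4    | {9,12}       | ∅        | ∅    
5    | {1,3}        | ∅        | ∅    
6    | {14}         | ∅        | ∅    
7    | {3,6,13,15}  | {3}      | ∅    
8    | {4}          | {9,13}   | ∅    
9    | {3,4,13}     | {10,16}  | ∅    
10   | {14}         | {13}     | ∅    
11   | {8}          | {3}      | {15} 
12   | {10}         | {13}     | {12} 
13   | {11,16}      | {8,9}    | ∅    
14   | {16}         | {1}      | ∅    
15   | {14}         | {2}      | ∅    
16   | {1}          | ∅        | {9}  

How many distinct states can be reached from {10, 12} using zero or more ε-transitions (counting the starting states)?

5

Start with {10, 12}.
From 10 via ε: add 14.
From 14 via ε: add 16.
From 16 via ε: add 1.
ε-closure = {1, 10, 12, 14, 16}, which has 5 states.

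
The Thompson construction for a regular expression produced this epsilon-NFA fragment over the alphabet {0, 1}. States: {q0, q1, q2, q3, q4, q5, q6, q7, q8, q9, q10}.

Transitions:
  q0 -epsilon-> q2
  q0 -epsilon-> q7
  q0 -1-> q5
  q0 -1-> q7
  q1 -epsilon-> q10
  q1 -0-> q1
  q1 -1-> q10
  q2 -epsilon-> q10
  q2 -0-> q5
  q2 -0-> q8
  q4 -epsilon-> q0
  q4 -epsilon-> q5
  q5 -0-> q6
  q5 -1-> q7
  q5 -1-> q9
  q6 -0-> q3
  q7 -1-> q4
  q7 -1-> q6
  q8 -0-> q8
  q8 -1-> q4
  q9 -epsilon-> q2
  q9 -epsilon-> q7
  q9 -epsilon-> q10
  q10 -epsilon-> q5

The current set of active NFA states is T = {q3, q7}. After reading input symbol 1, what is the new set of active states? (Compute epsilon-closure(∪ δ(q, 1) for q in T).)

q7 on 1 → {q4, q6}.
No 1-transition from q3.
Union after reading 1: {q4, q6}.
Now take the epsilon-closure:
From q4 via epsilon: add q0, q5.
From q0 via epsilon: add q2, q7.
From q2 via epsilon: add q10.
No new states can be added; the closed set is {q0, q2, q4, q5, q6, q7, q10}.

{q0, q2, q4, q5, q6, q7, q10}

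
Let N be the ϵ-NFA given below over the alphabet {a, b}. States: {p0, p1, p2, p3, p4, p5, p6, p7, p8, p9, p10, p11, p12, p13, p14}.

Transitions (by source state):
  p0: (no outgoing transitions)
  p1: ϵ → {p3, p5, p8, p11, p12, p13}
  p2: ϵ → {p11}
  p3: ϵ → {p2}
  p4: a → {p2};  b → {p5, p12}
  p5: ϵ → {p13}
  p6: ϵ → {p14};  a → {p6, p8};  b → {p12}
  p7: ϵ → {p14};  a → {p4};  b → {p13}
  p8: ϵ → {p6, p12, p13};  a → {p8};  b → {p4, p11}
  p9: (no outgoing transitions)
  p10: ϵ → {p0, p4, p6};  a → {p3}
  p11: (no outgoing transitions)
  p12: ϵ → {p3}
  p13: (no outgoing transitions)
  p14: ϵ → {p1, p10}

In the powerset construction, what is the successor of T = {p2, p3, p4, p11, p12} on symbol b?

p4 on b → {p5, p12}.
No b-transition from p2, p3, p11, p12.
Union after reading b: {p5, p12}.
Now take the ϵ-closure:
From p5 via ϵ: add p13.
From p12 via ϵ: add p3.
From p3 via ϵ: add p2.
From p2 via ϵ: add p11.
No new states can be added; the closed set is {p2, p3, p5, p11, p12, p13}.

{p2, p3, p5, p11, p12, p13}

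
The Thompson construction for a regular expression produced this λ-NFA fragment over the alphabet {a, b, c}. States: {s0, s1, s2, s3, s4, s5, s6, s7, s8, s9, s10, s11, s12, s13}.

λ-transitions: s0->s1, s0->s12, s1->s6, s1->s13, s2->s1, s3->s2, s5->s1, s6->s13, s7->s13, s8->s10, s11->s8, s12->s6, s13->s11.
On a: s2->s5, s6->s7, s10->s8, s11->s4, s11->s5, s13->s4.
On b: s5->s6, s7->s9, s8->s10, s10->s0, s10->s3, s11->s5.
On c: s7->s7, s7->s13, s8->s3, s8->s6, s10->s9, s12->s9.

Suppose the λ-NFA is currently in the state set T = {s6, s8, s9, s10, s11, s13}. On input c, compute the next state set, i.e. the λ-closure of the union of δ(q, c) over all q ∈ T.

{s1, s2, s3, s6, s8, s9, s10, s11, s13}

s8 on c → {s3, s6}.
s10 on c → {s9}.
No c-transition from s6, s9, s11, s13.
Union after reading c: {s3, s6, s9}.
Now take the λ-closure:
From s3 via λ: add s2.
From s6 via λ: add s13.
From s2 via λ: add s1.
From s13 via λ: add s11.
From s11 via λ: add s8.
From s8 via λ: add s10.
No new states can be added; the closed set is {s1, s2, s3, s6, s8, s9, s10, s11, s13}.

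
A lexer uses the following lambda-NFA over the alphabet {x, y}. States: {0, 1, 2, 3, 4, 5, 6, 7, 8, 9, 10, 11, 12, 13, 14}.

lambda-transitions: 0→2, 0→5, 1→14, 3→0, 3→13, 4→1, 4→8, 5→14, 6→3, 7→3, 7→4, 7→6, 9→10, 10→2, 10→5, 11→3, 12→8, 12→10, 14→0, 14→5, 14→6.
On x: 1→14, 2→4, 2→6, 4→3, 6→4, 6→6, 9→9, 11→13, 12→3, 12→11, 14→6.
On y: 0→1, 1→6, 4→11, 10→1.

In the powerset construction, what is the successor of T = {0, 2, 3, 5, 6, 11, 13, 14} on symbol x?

{0, 1, 2, 3, 4, 5, 6, 8, 13, 14}

2 on x → {4, 6}.
6 on x → {4, 6}.
11 on x → {13}.
14 on x → {6}.
No x-transition from 0, 3, 5, 13.
Union after reading x: {4, 6, 13}.
Now take the lambda-closure:
From 4 via lambda: add 1, 8.
From 6 via lambda: add 3.
From 1 via lambda: add 14.
From 3 via lambda: add 0.
From 0 via lambda: add 2, 5.
No new states can be added; the closed set is {0, 1, 2, 3, 4, 5, 6, 8, 13, 14}.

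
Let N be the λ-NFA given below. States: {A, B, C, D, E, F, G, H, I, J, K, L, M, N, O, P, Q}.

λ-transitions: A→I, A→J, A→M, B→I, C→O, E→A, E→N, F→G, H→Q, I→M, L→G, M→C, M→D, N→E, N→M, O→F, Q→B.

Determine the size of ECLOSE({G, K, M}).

7

Start with {G, K, M}.
From M via λ: add C, D.
From C via λ: add O.
From O via λ: add F.
λ-closure = {C, D, F, G, K, M, O}, which has 7 states.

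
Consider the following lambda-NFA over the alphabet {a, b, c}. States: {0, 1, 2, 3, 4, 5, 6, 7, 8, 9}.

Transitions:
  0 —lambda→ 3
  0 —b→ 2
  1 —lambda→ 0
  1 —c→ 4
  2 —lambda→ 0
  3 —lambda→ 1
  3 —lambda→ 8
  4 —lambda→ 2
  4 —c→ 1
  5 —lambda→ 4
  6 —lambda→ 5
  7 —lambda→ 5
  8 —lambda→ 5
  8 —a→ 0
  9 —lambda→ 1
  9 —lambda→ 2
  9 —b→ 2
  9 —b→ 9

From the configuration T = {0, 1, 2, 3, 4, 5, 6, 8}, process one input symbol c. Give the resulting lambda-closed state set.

{0, 1, 2, 3, 4, 5, 8}

1 on c → {4}.
4 on c → {1}.
No c-transition from 0, 2, 3, 5, 6, 8.
Union after reading c: {1, 4}.
Now take the lambda-closure:
From 1 via lambda: add 0.
From 4 via lambda: add 2.
From 0 via lambda: add 3.
From 3 via lambda: add 8.
From 8 via lambda: add 5.
No new states can be added; the closed set is {0, 1, 2, 3, 4, 5, 8}.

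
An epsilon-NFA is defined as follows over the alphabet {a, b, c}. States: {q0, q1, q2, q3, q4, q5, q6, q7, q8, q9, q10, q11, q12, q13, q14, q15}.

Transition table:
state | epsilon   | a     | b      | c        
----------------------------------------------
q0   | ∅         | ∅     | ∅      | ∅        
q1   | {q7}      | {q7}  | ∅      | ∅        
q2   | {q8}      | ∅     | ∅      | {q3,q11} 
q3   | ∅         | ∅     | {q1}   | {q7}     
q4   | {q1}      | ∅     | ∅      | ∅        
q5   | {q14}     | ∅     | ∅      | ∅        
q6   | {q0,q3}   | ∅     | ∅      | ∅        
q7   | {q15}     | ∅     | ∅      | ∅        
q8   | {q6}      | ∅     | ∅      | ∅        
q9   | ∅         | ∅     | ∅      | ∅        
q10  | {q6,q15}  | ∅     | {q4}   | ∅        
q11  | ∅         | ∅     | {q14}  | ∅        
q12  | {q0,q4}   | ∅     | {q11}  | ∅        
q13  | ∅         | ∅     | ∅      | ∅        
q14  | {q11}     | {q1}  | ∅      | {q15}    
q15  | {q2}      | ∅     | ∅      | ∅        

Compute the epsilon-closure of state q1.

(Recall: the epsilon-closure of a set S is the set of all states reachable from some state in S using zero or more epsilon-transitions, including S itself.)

{q0, q1, q2, q3, q6, q7, q8, q15}

Start with {q1}.
From q1 via epsilon: add q7.
From q7 via epsilon: add q15.
From q15 via epsilon: add q2.
From q2 via epsilon: add q8.
From q8 via epsilon: add q6.
From q6 via epsilon: add q0, q3.
No new states can be added; the closed set is {q0, q1, q2, q3, q6, q7, q8, q15}.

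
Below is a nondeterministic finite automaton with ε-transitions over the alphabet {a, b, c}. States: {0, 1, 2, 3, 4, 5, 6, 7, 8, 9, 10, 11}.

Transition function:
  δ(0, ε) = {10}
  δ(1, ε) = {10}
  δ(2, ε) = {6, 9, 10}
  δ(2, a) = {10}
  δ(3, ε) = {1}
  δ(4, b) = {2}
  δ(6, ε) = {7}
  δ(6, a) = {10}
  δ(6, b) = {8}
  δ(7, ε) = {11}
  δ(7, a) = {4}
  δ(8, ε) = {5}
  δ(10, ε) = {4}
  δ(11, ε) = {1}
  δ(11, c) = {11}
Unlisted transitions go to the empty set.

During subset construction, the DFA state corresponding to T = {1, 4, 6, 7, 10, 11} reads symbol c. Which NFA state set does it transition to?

11 on c → {11}.
No c-transition from 1, 4, 6, 7, 10.
Union after reading c: {11}.
Now take the ε-closure:
From 11 via ε: add 1.
From 1 via ε: add 10.
From 10 via ε: add 4.
No new states can be added; the closed set is {1, 4, 10, 11}.

{1, 4, 10, 11}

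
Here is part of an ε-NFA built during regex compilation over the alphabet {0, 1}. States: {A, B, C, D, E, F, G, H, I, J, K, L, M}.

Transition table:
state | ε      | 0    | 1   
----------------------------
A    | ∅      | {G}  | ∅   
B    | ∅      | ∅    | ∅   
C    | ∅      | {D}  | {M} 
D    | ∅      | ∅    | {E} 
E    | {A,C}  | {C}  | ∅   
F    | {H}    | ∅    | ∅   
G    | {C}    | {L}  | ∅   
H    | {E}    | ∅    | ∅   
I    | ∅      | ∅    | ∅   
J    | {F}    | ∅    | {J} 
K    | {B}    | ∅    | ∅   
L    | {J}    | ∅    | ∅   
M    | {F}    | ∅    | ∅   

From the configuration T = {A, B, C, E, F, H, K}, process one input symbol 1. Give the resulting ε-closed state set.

C on 1 → {M}.
No 1-transition from A, B, E, F, H, K.
Union after reading 1: {M}.
Now take the ε-closure:
From M via ε: add F.
From F via ε: add H.
From H via ε: add E.
From E via ε: add A, C.
No new states can be added; the closed set is {A, C, E, F, H, M}.

{A, C, E, F, H, M}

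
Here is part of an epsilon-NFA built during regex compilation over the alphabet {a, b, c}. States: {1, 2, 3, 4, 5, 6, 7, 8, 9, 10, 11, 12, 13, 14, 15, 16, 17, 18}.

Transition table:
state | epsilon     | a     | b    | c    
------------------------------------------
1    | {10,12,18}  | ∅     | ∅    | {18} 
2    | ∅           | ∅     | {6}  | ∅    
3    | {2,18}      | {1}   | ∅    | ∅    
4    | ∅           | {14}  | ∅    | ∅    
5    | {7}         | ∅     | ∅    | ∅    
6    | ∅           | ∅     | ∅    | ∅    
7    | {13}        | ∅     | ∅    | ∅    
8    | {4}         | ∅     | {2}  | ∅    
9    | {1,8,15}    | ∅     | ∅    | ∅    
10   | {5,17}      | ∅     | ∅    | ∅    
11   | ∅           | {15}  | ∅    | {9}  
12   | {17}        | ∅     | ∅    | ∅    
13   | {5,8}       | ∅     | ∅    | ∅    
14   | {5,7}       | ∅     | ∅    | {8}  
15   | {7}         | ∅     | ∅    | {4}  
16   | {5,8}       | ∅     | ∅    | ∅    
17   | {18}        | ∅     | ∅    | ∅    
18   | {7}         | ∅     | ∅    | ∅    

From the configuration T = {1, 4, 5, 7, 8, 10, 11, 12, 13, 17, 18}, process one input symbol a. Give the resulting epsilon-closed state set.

4 on a → {14}.
11 on a → {15}.
No a-transition from 1, 5, 7, 8, 10, 12, 13, 17, 18.
Union after reading a: {14, 15}.
Now take the epsilon-closure:
From 14 via epsilon: add 5, 7.
From 7 via epsilon: add 13.
From 13 via epsilon: add 8.
From 8 via epsilon: add 4.
No new states can be added; the closed set is {4, 5, 7, 8, 13, 14, 15}.

{4, 5, 7, 8, 13, 14, 15}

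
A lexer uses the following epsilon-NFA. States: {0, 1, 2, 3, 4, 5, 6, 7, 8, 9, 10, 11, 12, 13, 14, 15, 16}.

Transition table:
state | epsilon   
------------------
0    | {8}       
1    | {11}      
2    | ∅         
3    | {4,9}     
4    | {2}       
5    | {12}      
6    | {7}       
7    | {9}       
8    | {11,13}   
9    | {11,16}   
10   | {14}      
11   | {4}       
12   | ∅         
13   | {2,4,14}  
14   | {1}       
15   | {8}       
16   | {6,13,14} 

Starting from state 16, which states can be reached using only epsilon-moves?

Start with {16}.
From 16 via epsilon: add 6, 13, 14.
From 6 via epsilon: add 7.
From 13 via epsilon: add 2, 4.
From 14 via epsilon: add 1.
From 1 via epsilon: add 11.
From 7 via epsilon: add 9.
No new states can be added; the closed set is {1, 2, 4, 6, 7, 9, 11, 13, 14, 16}.

{1, 2, 4, 6, 7, 9, 11, 13, 14, 16}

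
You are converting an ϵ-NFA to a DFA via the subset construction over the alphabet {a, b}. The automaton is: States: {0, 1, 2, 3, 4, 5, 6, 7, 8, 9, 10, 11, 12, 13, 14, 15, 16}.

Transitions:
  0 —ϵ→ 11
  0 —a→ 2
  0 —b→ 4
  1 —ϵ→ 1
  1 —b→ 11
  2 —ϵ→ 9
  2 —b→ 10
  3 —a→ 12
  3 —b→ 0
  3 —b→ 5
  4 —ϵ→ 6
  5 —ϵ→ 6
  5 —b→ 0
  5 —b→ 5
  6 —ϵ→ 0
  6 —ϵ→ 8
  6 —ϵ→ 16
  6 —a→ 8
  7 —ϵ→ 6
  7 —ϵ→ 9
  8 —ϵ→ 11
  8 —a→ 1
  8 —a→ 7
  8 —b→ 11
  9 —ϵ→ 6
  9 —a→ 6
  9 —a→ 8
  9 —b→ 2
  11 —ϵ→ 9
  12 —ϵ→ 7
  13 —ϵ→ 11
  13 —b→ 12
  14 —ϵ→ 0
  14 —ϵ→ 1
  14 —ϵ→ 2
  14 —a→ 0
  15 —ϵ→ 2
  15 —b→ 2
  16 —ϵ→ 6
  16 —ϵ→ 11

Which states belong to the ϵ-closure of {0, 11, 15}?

{0, 2, 6, 8, 9, 11, 15, 16}

Start with {0, 11, 15}.
From 11 via ϵ: add 9.
From 15 via ϵ: add 2.
From 9 via ϵ: add 6.
From 6 via ϵ: add 8, 16.
No new states can be added; the closed set is {0, 2, 6, 8, 9, 11, 15, 16}.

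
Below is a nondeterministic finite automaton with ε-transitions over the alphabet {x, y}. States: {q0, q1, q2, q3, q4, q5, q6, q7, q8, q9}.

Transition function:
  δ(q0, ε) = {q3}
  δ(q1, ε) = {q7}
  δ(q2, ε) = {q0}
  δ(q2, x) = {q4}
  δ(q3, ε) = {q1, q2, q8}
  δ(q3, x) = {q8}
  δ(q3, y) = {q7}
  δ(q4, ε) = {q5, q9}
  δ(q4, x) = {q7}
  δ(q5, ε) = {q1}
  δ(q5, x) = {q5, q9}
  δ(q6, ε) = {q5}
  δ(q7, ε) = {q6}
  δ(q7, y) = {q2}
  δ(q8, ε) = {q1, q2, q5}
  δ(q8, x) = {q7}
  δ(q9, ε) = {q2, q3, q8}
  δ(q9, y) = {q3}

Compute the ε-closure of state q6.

{q1, q5, q6, q7}

Start with {q6}.
From q6 via ε: add q5.
From q5 via ε: add q1.
From q1 via ε: add q7.
No new states can be added; the closed set is {q1, q5, q6, q7}.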